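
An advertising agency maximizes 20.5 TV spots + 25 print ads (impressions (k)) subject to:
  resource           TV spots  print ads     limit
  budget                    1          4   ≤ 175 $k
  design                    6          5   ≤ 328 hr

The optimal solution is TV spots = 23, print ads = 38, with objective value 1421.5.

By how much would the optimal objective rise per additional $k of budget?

Both budget and design are binding at x*.
Dual feasibility on the basic columns requires 1·y_budget + 6·y_design = 20.5, 4·y_budget + 5·y_design = 25.
Solving: y_budget = 2.5, y_design = 3.
Shadow price of budget = 2.5.

2.5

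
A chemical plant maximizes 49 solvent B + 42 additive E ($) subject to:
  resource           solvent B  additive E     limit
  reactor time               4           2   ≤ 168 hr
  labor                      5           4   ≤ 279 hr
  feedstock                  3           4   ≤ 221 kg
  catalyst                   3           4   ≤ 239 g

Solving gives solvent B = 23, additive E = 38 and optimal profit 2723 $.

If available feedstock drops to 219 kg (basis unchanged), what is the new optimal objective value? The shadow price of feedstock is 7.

2709

Δb = -2, so new z* = 2723 + (7)·(-2) = 2723 − 14 = 2709.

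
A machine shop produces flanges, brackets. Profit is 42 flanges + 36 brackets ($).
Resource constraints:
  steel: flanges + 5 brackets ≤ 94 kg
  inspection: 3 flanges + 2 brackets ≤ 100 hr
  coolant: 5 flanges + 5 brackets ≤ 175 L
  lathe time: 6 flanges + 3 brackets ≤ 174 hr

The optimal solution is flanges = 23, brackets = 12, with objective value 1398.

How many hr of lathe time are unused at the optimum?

lathe time used = 6·23 + 3·12 = 174; slack = 174 − 174 = 0.

0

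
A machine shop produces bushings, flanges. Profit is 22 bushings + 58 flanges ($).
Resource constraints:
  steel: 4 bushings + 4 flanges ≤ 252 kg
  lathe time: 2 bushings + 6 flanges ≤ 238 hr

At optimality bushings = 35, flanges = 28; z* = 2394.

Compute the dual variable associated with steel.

1

At the optimum: steel uses 252 of 252 (binding); lathe time uses 238 of 238 (binding).
From A_Bᵀ y = c: 4·y_steel + 2·y_lathe time = 22; 4·y_steel + 6·y_lathe time = 58.
→ y_steel = 1 and y_lathe time = 9.
Shadow price of steel = 1.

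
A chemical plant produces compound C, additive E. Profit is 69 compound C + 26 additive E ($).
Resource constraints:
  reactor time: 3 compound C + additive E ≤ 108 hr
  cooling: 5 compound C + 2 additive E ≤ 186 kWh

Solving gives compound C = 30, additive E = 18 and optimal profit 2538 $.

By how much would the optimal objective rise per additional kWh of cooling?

Both reactor time and cooling are binding at x*.
The binding rows give the dual system: 3·y_reactor time + 5·y_cooling = 69 and 1·y_reactor time + 2·y_cooling = 26.
Solving: y_reactor time = 8, y_cooling = 9.
Shadow price of cooling = 9.

9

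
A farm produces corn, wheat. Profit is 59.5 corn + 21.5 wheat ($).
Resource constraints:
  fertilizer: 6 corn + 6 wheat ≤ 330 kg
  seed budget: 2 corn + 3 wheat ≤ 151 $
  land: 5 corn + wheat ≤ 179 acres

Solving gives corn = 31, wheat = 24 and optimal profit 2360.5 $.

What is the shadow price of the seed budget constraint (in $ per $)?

0

At the optimum: fertilizer uses 330 of 330 (binding); seed budget uses 134 of 151 (slack = 17); land uses 179 of 179 (binding).
Since seed budget is not tight, its dual is 0.
Dual feasibility on the basic columns requires 6·y_fertilizer + 5·y_land = 59.5, 6·y_fertilizer + 1·y_land = 21.5.
This yields shadow prices y_fertilizer = 2, y_land = 9.5.
Shadow price of seed budget = 0.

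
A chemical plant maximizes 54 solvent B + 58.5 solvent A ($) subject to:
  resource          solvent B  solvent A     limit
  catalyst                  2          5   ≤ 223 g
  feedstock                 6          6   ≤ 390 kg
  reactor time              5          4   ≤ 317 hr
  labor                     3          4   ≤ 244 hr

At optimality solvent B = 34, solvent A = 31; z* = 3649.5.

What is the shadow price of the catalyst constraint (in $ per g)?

At the optimum: catalyst uses 223 of 223 (binding); feedstock uses 390 of 390 (binding); reactor time uses 294 of 317 (slack = 23); labor uses 226 of 244 (slack = 18).
Slack constraints have shadow price 0 (complementary slackness).
The binding rows give the dual system: 2·y_catalyst + 6·y_feedstock = 54 and 5·y_catalyst + 6·y_feedstock = 58.5.
This yields shadow prices y_catalyst = 1.5, y_feedstock = 8.5.
Shadow price of catalyst = 1.5.

1.5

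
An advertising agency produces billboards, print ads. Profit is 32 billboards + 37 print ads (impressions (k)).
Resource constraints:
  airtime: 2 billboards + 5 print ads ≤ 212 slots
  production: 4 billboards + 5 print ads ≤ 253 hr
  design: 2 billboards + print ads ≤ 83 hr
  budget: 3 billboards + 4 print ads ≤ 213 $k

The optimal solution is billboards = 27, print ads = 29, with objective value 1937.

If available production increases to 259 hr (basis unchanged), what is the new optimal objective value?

At the optimum: airtime uses 199 of 212 (slack = 13); production uses 253 of 253 (binding); design uses 83 of 83 (binding); budget uses 197 of 213 (slack = 16).
Slack constraints have shadow price 0 (complementary slackness).
The binding rows give the dual system: 4·y_production + 2·y_design = 32 and 5·y_production + 1·y_design = 37.
This yields shadow prices y_production = 7, y_design = 2.
Δz = y_production·Δb = 7 × (6) = 42, so new z* = 1937 + 42 = 1979.

1979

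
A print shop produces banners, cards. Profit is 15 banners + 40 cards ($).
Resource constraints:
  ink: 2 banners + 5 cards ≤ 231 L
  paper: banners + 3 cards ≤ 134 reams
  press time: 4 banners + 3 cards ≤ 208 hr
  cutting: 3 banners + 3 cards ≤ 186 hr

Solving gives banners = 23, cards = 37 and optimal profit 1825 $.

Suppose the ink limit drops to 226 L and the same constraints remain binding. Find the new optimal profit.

At the optimum: ink uses 231 of 231 (binding); paper uses 134 of 134 (binding); press time uses 203 of 208 (slack = 5); cutting uses 180 of 186 (slack = 6).
Since press time, cutting are not tight, their duals are 0.
Dual feasibility on the basic columns requires 2·y_ink + 1·y_paper = 15, 5·y_ink + 3·y_paper = 40.
→ y_ink = 5 and y_paper = 5.
Δz = y_ink·Δb = 5 × (-5) = -25, so new z* = 1825 − 25 = 1800.

1800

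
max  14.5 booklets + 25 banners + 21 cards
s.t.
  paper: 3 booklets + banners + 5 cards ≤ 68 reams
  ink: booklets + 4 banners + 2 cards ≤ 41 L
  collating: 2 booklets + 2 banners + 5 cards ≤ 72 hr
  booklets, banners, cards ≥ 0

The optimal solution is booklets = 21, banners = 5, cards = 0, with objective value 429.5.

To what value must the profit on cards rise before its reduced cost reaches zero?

26

Binding: paper and ink. Non-binding: collating (20 unused).
By complementary slackness, y = 0 for the non-binding constraint.
From A_Bᵀ y = c: 3·y_paper + 1·y_ink = 14.5; 1·y_paper + 4·y_ink = 25.
Solving: y_paper = 3, y_ink = 5.5.
cards enters the basis when its profit ≥ yᵀa₃ = 3·5 + 5.5·2 = 26.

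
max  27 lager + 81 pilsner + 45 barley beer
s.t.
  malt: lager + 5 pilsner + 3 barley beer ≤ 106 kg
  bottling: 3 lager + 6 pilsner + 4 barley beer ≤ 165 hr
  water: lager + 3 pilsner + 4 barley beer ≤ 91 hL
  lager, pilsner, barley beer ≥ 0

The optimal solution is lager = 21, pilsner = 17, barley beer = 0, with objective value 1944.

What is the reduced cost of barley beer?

-6

Binding: malt and bottling. Non-binding: water (19 unused).
Slack constraints have shadow price 0 (complementary slackness).
The binding rows give the dual system: 1·y_malt + 3·y_bottling = 27 and 5·y_malt + 6·y_bottling = 81.
→ y_malt = 9 and y_bottling = 6.
Reduced cost of barley beer: c₃ − yᵀa₃ = 45 − (9·3 + 6·4) = 45 − 51 = -6.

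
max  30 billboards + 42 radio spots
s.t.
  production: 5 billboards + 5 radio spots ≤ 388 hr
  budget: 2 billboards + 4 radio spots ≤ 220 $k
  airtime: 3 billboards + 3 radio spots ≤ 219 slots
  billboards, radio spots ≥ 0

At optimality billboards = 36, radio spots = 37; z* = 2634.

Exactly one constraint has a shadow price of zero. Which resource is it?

production

production: 365/388 (slack 23)
budget: 220/220 (binding)
airtime: 219/219 (binding)
By complementary slackness, a constraint with positive slack has shadow price 0 → production.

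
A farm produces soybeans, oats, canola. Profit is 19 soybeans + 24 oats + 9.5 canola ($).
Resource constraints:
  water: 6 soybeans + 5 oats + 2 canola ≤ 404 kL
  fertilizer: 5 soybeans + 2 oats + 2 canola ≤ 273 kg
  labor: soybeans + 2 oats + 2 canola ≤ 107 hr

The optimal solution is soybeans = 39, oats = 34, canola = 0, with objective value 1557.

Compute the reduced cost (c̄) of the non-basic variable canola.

At the optimum: water uses 404 of 404 (binding); fertilizer uses 263 of 273 (slack = 10); labor uses 107 of 107 (binding).
By complementary slackness, y = 0 for the non-binding constraint.
Dual feasibility on the basic columns requires 6·y_water + 1·y_labor = 19, 5·y_water + 2·y_labor = 24.
→ y_water = 2 and y_labor = 7.
Reduced cost of canola: c₃ − yᵀa₃ = 9.5 − (2·2 + 7·2) = 9.5 − 18 = -8.5.

-8.5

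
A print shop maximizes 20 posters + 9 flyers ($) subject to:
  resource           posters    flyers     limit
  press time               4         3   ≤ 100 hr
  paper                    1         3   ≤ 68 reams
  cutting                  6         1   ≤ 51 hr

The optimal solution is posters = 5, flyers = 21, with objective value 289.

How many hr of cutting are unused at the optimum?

cutting used = 6·5 + 1·21 = 51; slack = 51 − 51 = 0.

0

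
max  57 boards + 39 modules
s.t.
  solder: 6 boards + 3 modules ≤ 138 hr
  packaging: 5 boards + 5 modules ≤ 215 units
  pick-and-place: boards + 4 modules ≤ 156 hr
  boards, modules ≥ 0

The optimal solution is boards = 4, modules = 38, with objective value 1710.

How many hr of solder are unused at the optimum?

solder used = 6·4 + 3·38 = 138; slack = 138 − 138 = 0.

0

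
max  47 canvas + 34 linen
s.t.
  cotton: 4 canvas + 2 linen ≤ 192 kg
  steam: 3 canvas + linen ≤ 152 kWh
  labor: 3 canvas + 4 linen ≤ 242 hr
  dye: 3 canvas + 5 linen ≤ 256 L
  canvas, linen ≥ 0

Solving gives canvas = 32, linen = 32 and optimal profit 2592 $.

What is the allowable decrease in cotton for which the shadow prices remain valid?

89.6

Binding constraints: cotton, dye. The basis is B = [[4,2],[3,5]] with det 14.
Per unit decrease in cotton, x* moves by d = (-0.3571, 0.2143).
The basis stays optimal until canvas reaches 0; allowable decrease = 89.6 kg.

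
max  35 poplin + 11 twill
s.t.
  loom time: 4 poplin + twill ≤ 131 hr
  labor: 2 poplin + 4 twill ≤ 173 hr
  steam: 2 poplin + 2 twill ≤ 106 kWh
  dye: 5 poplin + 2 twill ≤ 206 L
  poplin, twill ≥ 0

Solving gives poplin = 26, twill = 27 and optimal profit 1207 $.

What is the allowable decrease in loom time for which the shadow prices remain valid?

19.5

Binding constraints: loom time, steam. The basis is B = [[4,1],[2,2]] with det 6.
Per unit decrease in loom time, x* moves by d = (-0.3333, 0.3333).
The basis stays optimal until labor becomes binding; allowable decrease = 19.5 hr.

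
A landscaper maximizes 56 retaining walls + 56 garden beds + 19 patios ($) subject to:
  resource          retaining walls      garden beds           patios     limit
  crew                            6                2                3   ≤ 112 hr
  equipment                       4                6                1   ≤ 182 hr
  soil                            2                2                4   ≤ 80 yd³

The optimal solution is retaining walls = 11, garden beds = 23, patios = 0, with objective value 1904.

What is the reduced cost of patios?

Check each constraint at x*: crew 112/112 (tight); equipment 182/182 (tight); soil 68/80 (slack 12).
By complementary slackness, y = 0 for the non-binding constraint.
The binding rows give the dual system: 6·y_crew + 4·y_equipment = 56 and 2·y_crew + 6·y_equipment = 56.
→ y_crew = 4 and y_equipment = 8.
Reduced cost of patios: c₃ − yᵀa₃ = 19 − (4·3 + 8·1) = 19 − 20 = -1.

-1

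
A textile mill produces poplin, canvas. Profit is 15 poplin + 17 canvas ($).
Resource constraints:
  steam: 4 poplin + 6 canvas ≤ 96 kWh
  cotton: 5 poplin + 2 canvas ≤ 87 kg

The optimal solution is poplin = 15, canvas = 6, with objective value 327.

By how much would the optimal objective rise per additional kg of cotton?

1

Check each constraint at x*: steam 96/96 (tight); cotton 87/87 (tight).
Dual feasibility on the basic columns requires 4·y_steam + 5·y_cotton = 15, 6·y_steam + 2·y_cotton = 17.
→ y_steam = 2.5 and y_cotton = 1.
Shadow price of cotton = 1.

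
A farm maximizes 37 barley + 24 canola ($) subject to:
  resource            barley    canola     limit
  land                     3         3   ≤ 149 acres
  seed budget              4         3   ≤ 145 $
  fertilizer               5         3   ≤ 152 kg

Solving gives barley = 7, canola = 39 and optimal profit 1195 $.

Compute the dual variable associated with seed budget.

Check each constraint at x*: land 138/149 (slack 11); seed budget 145/145 (tight); fertilizer 152/152 (tight).
Since land is not tight, its dual is 0.
From A_Bᵀ y = c: 4·y_seed budget + 5·y_fertilizer = 37; 3·y_seed budget + 3·y_fertilizer = 24.
Solving: y_seed budget = 3, y_fertilizer = 5.
Shadow price of seed budget = 3.

3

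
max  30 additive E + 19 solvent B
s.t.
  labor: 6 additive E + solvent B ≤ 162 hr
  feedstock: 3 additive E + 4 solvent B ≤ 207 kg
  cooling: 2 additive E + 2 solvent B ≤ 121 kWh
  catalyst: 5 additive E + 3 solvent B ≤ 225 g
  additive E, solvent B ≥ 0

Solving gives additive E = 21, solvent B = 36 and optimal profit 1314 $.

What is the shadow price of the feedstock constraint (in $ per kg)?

4

Binding: labor and feedstock. Non-binding: cooling (7 unused), catalyst (12 unused).
Slack constraints have shadow price 0 (complementary slackness).
The binding rows give the dual system: 6·y_labor + 3·y_feedstock = 30 and 1·y_labor + 4·y_feedstock = 19.
This yields shadow prices y_labor = 3, y_feedstock = 4.
Shadow price of feedstock = 4.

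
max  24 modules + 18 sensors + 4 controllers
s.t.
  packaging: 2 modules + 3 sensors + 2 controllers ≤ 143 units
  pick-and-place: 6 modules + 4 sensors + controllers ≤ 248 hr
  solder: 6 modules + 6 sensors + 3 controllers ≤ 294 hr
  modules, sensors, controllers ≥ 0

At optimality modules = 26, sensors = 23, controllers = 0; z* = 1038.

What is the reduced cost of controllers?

-2

Binding: pick-and-place and solder. Non-binding: packaging (22 unused).
Slack constraints have shadow price 0 (complementary slackness).
Dual feasibility on the basic columns requires 6·y_pick-and-place + 6·y_solder = 24, 4·y_pick-and-place + 6·y_solder = 18.
→ y_pick-and-place = 3 and y_solder = 1.
Reduced cost of controllers: c₃ − yᵀa₃ = 4 − (3·1 + 1·3) = 4 − 6 = -2.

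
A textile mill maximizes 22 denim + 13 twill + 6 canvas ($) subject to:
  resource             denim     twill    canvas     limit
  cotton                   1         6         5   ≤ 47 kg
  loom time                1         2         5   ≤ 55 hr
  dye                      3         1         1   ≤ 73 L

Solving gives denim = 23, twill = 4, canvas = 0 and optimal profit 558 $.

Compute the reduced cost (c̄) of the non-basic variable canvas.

Binding: cotton and dye. Non-binding: loom time (24 unused).
Since loom time is not tight, its dual is 0.
The binding rows give the dual system: 1·y_cotton + 3·y_dye = 22 and 6·y_cotton + 1·y_dye = 13.
→ y_cotton = 1 and y_dye = 7.
Reduced cost of canvas: c₃ − yᵀa₃ = 6 − (1·5 + 7·1) = 6 − 12 = -6.

-6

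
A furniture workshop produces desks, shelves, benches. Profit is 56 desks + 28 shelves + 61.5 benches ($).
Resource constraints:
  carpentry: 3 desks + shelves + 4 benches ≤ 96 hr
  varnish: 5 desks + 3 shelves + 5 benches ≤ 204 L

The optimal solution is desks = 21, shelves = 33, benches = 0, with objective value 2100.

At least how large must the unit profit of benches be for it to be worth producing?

At the optimum: carpentry uses 96 of 96 (binding); varnish uses 204 of 204 (binding).
Dual feasibility on the basic columns requires 3·y_carpentry + 5·y_varnish = 56, 1·y_carpentry + 3·y_varnish = 28.
Solving: y_carpentry = 7, y_varnish = 7.
benches enters the basis when its profit ≥ yᵀa₃ = 7·4 + 7·5 = 63.

63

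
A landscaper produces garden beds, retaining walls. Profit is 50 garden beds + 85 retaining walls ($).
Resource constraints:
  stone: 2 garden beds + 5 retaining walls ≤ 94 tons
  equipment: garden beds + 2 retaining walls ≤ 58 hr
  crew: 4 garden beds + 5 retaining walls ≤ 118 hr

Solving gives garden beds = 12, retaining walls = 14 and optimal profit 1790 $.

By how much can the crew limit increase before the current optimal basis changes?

Binding constraints: stone, crew. The basis is B = [[2,5],[4,5]] with det -10.
Per unit increase in crew, x* moves by d = (0.5, -0.2).
The basis stays optimal until retaining walls reaches 0; allowable increase = 70 hr.

70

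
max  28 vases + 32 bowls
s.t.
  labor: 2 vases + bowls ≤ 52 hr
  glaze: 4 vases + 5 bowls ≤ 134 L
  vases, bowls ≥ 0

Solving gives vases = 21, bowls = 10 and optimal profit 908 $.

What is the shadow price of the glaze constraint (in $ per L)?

Both labor and glaze are binding at x*.
From A_Bᵀ y = c: 2·y_labor + 4·y_glaze = 28; 1·y_labor + 5·y_glaze = 32.
This yields shadow prices y_labor = 2, y_glaze = 6.
Shadow price of glaze = 6.

6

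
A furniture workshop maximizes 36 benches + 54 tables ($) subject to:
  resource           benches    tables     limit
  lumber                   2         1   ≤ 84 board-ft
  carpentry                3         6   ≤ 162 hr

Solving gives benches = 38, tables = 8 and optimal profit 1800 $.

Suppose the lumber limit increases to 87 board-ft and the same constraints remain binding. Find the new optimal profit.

1818

Check each constraint at x*: lumber 84/84 (tight); carpentry 162/162 (tight).
From A_Bᵀ y = c: 2·y_lumber + 3·y_carpentry = 36; 1·y_lumber + 6·y_carpentry = 54.
This yields shadow prices y_lumber = 6, y_carpentry = 8.
Δz = y_lumber·Δb = 6 × (3) = 18, so new z* = 1800 + 18 = 1818.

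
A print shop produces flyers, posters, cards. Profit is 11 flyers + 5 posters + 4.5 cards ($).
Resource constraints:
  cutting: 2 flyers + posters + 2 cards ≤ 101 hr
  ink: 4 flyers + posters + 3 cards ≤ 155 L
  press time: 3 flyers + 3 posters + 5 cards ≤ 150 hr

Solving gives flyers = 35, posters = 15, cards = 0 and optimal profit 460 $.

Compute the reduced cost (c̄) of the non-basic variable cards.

At the optimum: cutting uses 85 of 101 (slack = 16); ink uses 155 of 155 (binding); press time uses 150 of 150 (binding).
Since cutting is not tight, its dual is 0.
The binding rows give the dual system: 4·y_ink + 3·y_press time = 11 and 1·y_ink + 3·y_press time = 5.
→ y_ink = 2 and y_press time = 1.
Reduced cost of cards: c₃ − yᵀa₃ = 4.5 − (2·3 + 1·5) = 4.5 − 11 = -6.5.

-6.5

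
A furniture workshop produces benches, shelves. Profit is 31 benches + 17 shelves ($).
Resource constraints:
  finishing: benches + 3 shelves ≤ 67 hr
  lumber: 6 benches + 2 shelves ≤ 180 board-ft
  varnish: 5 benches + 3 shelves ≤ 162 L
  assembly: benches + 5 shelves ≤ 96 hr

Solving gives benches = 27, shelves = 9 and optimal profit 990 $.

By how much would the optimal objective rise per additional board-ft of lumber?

1

At the optimum: finishing uses 54 of 67 (slack = 13); lumber uses 180 of 180 (binding); varnish uses 162 of 162 (binding); assembly uses 72 of 96 (slack = 24).
Since finishing, assembly are not tight, their duals are 0.
Dual feasibility on the basic columns requires 6·y_lumber + 5·y_varnish = 31, 2·y_lumber + 3·y_varnish = 17.
This yields shadow prices y_lumber = 1, y_varnish = 5.
Shadow price of lumber = 1.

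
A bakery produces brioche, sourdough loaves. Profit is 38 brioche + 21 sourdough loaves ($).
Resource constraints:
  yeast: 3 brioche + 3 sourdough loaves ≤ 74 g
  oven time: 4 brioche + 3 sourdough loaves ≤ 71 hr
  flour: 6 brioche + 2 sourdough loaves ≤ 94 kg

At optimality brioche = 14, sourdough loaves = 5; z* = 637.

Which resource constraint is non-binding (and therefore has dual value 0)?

yeast

yeast: 57/74 (slack 17)
oven time: 71/71 (binding)
flour: 94/94 (binding)
By complementary slackness, a constraint with positive slack has shadow price 0 → yeast.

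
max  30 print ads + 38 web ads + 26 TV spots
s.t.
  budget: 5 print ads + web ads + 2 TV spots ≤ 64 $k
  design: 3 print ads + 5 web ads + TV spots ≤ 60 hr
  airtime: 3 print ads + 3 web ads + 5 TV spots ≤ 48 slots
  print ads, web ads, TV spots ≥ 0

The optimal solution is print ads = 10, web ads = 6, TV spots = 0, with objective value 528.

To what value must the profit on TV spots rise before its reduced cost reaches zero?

34

At the optimum: budget uses 56 of 64 (slack = 8); design uses 60 of 60 (binding); airtime uses 48 of 48 (binding).
Since budget is not tight, its dual is 0.
From A_Bᵀ y = c: 3·y_design + 3·y_airtime = 30; 5·y_design + 3·y_airtime = 38.
→ y_design = 4 and y_airtime = 6.
TV spots enters the basis when its profit ≥ yᵀa₃ = 4·1 + 6·5 = 34.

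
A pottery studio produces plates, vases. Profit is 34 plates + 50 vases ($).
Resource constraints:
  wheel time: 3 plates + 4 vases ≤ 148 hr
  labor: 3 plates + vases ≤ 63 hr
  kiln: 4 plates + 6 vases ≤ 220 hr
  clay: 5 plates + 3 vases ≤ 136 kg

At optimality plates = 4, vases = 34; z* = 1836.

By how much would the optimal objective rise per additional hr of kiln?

Check each constraint at x*: wheel time 148/148 (tight); labor 46/63 (slack 17); kiln 220/220 (tight); clay 122/136 (slack 14).
By complementary slackness, y = 0 for the non-binding constraints.
From A_Bᵀ y = c: 3·y_wheel time + 4·y_kiln = 34; 4·y_wheel time + 6·y_kiln = 50.
This yields shadow prices y_wheel time = 2, y_kiln = 7.
Shadow price of kiln = 7.

7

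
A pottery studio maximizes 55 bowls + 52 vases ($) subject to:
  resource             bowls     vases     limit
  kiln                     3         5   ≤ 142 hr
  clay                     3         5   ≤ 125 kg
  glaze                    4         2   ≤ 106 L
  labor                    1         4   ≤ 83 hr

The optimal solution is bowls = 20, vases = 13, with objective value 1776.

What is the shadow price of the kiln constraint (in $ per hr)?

Binding: clay and glaze. Non-binding: kiln (17 unused), labor (11 unused).
By complementary slackness, y = 0 for the non-binding constraints.
Dual feasibility on the basic columns requires 3·y_clay + 4·y_glaze = 55, 5·y_clay + 2·y_glaze = 52.
This yields shadow prices y_clay = 7, y_glaze = 8.5.
Shadow price of kiln = 0.

0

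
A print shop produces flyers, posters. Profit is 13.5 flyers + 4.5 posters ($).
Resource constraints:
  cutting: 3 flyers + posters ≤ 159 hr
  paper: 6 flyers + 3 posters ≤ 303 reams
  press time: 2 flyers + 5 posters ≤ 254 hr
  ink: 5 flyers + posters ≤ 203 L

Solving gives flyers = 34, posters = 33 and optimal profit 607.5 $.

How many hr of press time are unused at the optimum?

press time used = 2·34 + 5·33 = 233; slack = 254 − 233 = 21.

21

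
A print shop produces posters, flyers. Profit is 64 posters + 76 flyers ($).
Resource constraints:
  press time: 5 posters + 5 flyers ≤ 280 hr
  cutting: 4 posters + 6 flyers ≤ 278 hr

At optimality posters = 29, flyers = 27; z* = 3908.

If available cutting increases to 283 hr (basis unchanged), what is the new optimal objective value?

3938

Check each constraint at x*: press time 280/280 (tight); cutting 278/278 (tight).
From A_Bᵀ y = c: 5·y_press time + 4·y_cutting = 64; 5·y_press time + 6·y_cutting = 76.
→ y_press time = 8 and y_cutting = 6.
Δz = y_cutting·Δb = 6 × (5) = 30, so new z* = 3908 + 30 = 3938.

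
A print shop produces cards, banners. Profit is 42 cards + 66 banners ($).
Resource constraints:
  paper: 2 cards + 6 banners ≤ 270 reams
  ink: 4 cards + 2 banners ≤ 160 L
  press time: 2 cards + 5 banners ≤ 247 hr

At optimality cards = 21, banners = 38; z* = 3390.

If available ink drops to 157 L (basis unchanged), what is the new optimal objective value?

At the optimum: paper uses 270 of 270 (binding); ink uses 160 of 160 (binding); press time uses 232 of 247 (slack = 15).
Since press time is not tight, its dual is 0.
Dual feasibility on the basic columns requires 2·y_paper + 4·y_ink = 42, 6·y_paper + 2·y_ink = 66.
This yields shadow prices y_paper = 9, y_ink = 6.
Δz = y_ink·Δb = 6 × (-3) = -18, so new z* = 3390 − 18 = 3372.

3372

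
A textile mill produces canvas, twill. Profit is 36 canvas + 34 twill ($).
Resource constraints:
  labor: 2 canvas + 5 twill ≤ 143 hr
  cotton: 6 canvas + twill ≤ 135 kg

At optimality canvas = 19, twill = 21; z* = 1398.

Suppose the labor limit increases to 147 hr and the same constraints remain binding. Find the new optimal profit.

Both labor and cotton are binding at x*.
From A_Bᵀ y = c: 2·y_labor + 6·y_cotton = 36; 5·y_labor + 1·y_cotton = 34.
Solving: y_labor = 6, y_cotton = 4.
Δz = y_labor·Δb = 6 × (4) = 24, so new z* = 1398 + 24 = 1422.

1422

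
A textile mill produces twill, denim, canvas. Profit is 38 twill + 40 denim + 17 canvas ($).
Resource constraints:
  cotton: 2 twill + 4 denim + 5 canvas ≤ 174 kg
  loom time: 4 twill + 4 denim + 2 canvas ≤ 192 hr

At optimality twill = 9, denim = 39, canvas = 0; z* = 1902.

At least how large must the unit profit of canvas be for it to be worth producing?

Check each constraint at x*: cotton 174/174 (tight); loom time 192/192 (tight).
The binding rows give the dual system: 2·y_cotton + 4·y_loom time = 38 and 4·y_cotton + 4·y_loom time = 40.
Solving: y_cotton = 1, y_loom time = 9.
canvas enters the basis when its profit ≥ yᵀa₃ = 1·5 + 9·2 = 23.

23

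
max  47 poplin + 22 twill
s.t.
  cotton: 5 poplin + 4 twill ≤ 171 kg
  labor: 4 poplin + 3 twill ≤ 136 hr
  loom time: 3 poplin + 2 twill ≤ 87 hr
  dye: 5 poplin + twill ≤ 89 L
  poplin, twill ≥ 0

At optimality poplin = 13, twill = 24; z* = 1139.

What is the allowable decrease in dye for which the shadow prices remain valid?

Binding constraints: loom time, dye. The basis is B = [[3,2],[5,1]] with det -7.
Per unit decrease in dye, x* moves by d = (-0.2857, 0.4286).
The basis stays optimal until cotton becomes binding; allowable decrease = 35 L.

35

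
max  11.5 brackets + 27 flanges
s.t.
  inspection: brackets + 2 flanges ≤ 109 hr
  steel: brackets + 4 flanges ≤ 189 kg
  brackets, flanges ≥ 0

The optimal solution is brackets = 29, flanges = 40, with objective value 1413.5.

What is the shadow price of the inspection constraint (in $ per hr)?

At the optimum: inspection uses 109 of 109 (binding); steel uses 189 of 189 (binding).
From A_Bᵀ y = c: 1·y_inspection + 1·y_steel = 11.5; 2·y_inspection + 4·y_steel = 27.
Solving: y_inspection = 9.5, y_steel = 2.
Shadow price of inspection = 9.5.

9.5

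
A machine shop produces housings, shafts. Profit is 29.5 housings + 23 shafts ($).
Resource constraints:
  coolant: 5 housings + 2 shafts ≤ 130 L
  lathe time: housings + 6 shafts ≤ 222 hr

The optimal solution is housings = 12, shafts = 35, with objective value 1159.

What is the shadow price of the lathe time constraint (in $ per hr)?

2

Both coolant and lathe time are binding at x*.
Dual feasibility on the basic columns requires 5·y_coolant + 1·y_lathe time = 29.5, 2·y_coolant + 6·y_lathe time = 23.
This yields shadow prices y_coolant = 5.5, y_lathe time = 2.
Shadow price of lathe time = 2.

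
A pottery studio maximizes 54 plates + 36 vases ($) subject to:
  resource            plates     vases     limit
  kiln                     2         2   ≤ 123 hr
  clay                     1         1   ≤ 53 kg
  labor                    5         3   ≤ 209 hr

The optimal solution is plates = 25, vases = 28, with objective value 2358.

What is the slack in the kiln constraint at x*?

17

kiln used = 2·25 + 2·28 = 106; slack = 123 − 106 = 17.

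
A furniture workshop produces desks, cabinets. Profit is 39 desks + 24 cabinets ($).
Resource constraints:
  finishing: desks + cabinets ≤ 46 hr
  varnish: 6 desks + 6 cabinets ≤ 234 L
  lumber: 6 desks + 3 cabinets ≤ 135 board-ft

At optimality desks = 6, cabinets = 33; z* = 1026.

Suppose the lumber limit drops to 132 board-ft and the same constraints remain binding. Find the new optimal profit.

1011

Binding: varnish and lumber. Non-binding: finishing (7 unused).
By complementary slackness, y = 0 for the non-binding constraint.
The binding rows give the dual system: 6·y_varnish + 6·y_lumber = 39 and 6·y_varnish + 3·y_lumber = 24.
This yields shadow prices y_varnish = 1.5, y_lumber = 5.
Δz = y_lumber·Δb = 5 × (-3) = -15, so new z* = 1026 − 15 = 1011.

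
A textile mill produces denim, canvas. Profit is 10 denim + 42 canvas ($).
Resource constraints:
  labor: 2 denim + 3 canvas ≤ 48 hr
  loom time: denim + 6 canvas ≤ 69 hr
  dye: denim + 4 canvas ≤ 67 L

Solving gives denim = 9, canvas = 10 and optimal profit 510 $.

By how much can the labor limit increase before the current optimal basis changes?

Binding constraints: labor, loom time. The basis is B = [[2,3],[1,6]] with det 9.
Per unit increase in labor, x* moves by d = (0.6667, -0.1111).
The basis stays optimal until dye becomes binding; allowable increase = 81 hr.

81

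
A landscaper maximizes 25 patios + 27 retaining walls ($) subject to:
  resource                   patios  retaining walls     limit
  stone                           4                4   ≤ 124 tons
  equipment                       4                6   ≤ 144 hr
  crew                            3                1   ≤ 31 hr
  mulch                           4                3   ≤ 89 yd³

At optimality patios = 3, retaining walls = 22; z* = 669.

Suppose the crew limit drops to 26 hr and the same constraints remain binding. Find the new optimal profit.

Check each constraint at x*: stone 100/124 (slack 24); equipment 144/144 (tight); crew 31/31 (tight); mulch 78/89 (slack 11).
Since stone, mulch are not tight, their duals are 0.
From A_Bᵀ y = c: 4·y_equipment + 3·y_crew = 25; 6·y_equipment + 1·y_crew = 27.
→ y_equipment = 4 and y_crew = 3.
Δz = y_crew·Δb = 3 × (-5) = -15, so new z* = 669 − 15 = 654.

654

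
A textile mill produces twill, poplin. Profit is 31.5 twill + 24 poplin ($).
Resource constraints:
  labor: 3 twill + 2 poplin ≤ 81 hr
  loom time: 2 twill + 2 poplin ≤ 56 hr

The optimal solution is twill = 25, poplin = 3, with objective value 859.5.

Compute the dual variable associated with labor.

7.5

At the optimum: labor uses 81 of 81 (binding); loom time uses 56 of 56 (binding).
Dual feasibility on the basic columns requires 3·y_labor + 2·y_loom time = 31.5, 2·y_labor + 2·y_loom time = 24.
This yields shadow prices y_labor = 7.5, y_loom time = 4.5.
Shadow price of labor = 7.5.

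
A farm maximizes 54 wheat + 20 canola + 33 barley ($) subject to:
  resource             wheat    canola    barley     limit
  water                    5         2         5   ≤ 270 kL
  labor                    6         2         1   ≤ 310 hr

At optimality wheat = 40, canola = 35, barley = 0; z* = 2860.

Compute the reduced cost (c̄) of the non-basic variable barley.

Check each constraint at x*: water 270/270 (tight); labor 310/310 (tight).
The binding rows give the dual system: 5·y_water + 6·y_labor = 54 and 2·y_water + 2·y_labor = 20.
Solving: y_water = 6, y_labor = 4.
Reduced cost of barley: c₃ − yᵀa₃ = 33 − (6·5 + 4·1) = 33 − 34 = -1.

-1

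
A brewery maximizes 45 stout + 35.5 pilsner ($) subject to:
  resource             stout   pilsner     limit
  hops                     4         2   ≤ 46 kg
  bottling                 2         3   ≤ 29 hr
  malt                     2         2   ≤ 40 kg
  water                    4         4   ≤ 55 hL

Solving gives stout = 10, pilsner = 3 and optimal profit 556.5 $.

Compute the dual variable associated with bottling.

6.5

Binding: hops and bottling. Non-binding: malt (14 unused), water (3 unused).
By complementary slackness, y = 0 for the non-binding constraints.
The binding rows give the dual system: 4·y_hops + 2·y_bottling = 45 and 2·y_hops + 3·y_bottling = 35.5.
This yields shadow prices y_hops = 8, y_bottling = 6.5.
Shadow price of bottling = 6.5.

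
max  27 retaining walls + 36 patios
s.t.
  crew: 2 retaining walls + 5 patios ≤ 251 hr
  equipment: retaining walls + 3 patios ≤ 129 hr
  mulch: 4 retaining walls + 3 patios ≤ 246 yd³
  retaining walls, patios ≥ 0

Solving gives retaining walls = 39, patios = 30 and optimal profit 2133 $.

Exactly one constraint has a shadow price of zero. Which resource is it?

crew

crew: 228/251 (slack 23)
equipment: 129/129 (binding)
mulch: 246/246 (binding)
By complementary slackness, a constraint with positive slack has shadow price 0 → crew.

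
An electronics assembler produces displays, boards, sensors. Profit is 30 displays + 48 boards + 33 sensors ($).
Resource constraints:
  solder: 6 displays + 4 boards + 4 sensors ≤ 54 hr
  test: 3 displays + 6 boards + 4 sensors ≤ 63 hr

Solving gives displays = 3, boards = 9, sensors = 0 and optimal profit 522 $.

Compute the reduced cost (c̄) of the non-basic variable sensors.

-1

Both solder and test are binding at x*.
From A_Bᵀ y = c: 6·y_solder + 3·y_test = 30; 4·y_solder + 6·y_test = 48.
This yields shadow prices y_solder = 1.5, y_test = 7.
Reduced cost of sensors: c₃ − yᵀa₃ = 33 − (1.5·4 + 7·4) = 33 − 34 = -1.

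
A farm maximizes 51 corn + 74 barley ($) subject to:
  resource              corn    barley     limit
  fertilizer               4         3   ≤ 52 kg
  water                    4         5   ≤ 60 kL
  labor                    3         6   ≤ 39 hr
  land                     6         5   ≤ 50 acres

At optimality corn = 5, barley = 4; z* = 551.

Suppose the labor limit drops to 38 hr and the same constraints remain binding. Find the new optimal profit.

542

At the optimum: fertilizer uses 32 of 52 (slack = 20); water uses 40 of 60 (slack = 20); labor uses 39 of 39 (binding); land uses 50 of 50 (binding).
Since fertilizer, water are not tight, their duals are 0.
Dual feasibility on the basic columns requires 3·y_labor + 6·y_land = 51, 6·y_labor + 5·y_land = 74.
Solving: y_labor = 9, y_land = 4.
Δz = y_labor·Δb = 9 × (-1) = -9, so new z* = 551 − 9 = 542.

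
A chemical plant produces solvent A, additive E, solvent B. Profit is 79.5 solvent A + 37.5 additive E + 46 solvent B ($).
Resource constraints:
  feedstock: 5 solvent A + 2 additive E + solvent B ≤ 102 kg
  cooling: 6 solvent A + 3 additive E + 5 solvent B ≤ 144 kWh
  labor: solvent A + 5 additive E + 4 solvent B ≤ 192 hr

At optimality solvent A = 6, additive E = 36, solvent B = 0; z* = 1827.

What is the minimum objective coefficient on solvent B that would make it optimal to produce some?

52

At the optimum: feedstock uses 102 of 102 (binding); cooling uses 144 of 144 (binding); labor uses 186 of 192 (slack = 6).
Slack constraints have shadow price 0 (complementary slackness).
From A_Bᵀ y = c: 5·y_feedstock + 6·y_cooling = 79.5; 2·y_feedstock + 3·y_cooling = 37.5.
This yields shadow prices y_feedstock = 4.5, y_cooling = 9.5.
solvent B enters the basis when its profit ≥ yᵀa₃ = 4.5·1 + 9.5·5 = 52.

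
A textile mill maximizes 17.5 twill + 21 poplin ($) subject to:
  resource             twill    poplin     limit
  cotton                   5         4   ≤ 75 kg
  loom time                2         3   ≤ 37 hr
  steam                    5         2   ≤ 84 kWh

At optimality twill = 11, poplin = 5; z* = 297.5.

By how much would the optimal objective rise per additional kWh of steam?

0

Check each constraint at x*: cotton 75/75 (tight); loom time 37/37 (tight); steam 65/84 (slack 19).
Since steam is not tight, its dual is 0.
From A_Bᵀ y = c: 5·y_cotton + 2·y_loom time = 17.5; 4·y_cotton + 3·y_loom time = 21.
This yields shadow prices y_cotton = 1.5, y_loom time = 5.
Shadow price of steam = 0.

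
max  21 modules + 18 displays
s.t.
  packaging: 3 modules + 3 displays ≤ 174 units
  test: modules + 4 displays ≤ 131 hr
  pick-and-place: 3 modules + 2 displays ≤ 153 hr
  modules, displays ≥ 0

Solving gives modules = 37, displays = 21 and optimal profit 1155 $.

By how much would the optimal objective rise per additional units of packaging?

4

Check each constraint at x*: packaging 174/174 (tight); test 121/131 (slack 10); pick-and-place 153/153 (tight).
Slack constraints have shadow price 0 (complementary slackness).
The binding rows give the dual system: 3·y_packaging + 3·y_pick-and-place = 21 and 3·y_packaging + 2·y_pick-and-place = 18.
This yields shadow prices y_packaging = 4, y_pick-and-place = 3.
Shadow price of packaging = 4.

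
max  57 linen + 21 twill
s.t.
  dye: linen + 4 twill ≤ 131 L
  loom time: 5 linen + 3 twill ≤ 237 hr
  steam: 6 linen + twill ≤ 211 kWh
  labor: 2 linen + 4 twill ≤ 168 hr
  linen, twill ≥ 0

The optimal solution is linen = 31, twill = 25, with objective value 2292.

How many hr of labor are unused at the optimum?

labor used = 2·31 + 4·25 = 162; slack = 168 − 162 = 6.

6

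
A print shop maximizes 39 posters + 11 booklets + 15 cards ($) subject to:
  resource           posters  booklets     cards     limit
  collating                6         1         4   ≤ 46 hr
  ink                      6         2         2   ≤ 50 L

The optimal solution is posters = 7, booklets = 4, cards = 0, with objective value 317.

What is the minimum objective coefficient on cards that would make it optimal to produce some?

17

Both collating and ink are binding at x*.
From A_Bᵀ y = c: 6·y_collating + 6·y_ink = 39; 1·y_collating + 2·y_ink = 11.
This yields shadow prices y_collating = 2, y_ink = 4.5.
cards enters the basis when its profit ≥ yᵀa₃ = 2·4 + 4.5·2 = 17.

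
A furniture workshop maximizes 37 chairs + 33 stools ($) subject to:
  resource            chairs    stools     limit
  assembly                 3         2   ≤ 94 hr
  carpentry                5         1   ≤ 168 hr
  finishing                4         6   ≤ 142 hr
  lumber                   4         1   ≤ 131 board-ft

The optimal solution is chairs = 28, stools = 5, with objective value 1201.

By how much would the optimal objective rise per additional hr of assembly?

9

Binding: assembly and finishing. Non-binding: carpentry (23 unused), lumber (14 unused).
Since carpentry, lumber are not tight, their duals are 0.
From A_Bᵀ y = c: 3·y_assembly + 4·y_finishing = 37; 2·y_assembly + 6·y_finishing = 33.
→ y_assembly = 9 and y_finishing = 2.5.
Shadow price of assembly = 9.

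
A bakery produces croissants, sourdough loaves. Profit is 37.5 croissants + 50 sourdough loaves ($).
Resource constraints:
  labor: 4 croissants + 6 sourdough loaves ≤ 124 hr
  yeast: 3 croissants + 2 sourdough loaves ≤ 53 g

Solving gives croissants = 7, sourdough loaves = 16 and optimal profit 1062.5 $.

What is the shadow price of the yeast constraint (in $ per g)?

At the optimum: labor uses 124 of 124 (binding); yeast uses 53 of 53 (binding).
Dual feasibility on the basic columns requires 4·y_labor + 3·y_yeast = 37.5, 6·y_labor + 2·y_yeast = 50.
This yields shadow prices y_labor = 7.5, y_yeast = 2.5.
Shadow price of yeast = 2.5.

2.5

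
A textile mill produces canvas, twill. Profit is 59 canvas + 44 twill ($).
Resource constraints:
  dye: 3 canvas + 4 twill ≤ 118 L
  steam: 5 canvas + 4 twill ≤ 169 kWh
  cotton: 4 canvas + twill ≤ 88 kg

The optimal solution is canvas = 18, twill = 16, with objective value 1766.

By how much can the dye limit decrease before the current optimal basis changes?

Binding constraints: dye, cotton. The basis is B = [[3,4],[4,1]] with det -13.
Per unit decrease in dye, x* moves by d = (0.0769, -0.3077).
The basis stays optimal until twill reaches 0; allowable decrease = 52 L.

52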